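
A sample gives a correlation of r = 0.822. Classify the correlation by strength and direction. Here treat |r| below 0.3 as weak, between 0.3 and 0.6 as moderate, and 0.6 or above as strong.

r = 0.822 > 0 so the relationship is positive.
|r| = 0.822, which falls in the strong range.

strong positive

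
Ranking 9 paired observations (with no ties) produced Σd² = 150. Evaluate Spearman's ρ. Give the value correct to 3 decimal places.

-0.250

ρ = 1 − 6Σd² / [n(n²−1)] = 1 − 6×150 / (9×80)
  = 1 − 900/720 = 1 − 1.2500 ≈ -0.250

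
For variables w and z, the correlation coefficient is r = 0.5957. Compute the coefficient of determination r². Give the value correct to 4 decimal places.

r² = (0.5957)² = 0.3549

0.3549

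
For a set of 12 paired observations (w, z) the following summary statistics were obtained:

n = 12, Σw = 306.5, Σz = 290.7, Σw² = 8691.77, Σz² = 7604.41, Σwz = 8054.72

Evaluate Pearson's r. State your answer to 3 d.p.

0.904

r = (nΣwz − ΣwΣz) / √[(nΣw² − (Σw)²)(nΣz² − (Σz)²)]
Numerator: 12×8054.72 − 306.5×290.7 = 7557.09
Denominator: √[(104301.24 − 93942.25)(91252.92 − 84506.49)] = √[10358.99 × 6746.43] = 8359.7967
r = 7557.09 / 8359.7967 ≈ 0.904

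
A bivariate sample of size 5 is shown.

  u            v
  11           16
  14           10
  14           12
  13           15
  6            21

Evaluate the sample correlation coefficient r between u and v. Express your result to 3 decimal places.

-0.944

n = 5, Σu = 58, Σv = 74, Σu² = 718, Σv² = 1166, Σuv = 805
nΣuv − ΣuΣv = 4025 − 4292 = -267
nΣu² − (Σu)² = 3590 − 3364 = 226; nΣv² − (Σv)² = 5830 − 5476 = 354
r = -267 / √(226 × 354) = -267 / 282.8498 ≈ -0.944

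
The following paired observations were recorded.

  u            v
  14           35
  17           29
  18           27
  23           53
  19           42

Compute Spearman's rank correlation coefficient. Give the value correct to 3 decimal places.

0.600

Rank u: 1, 2, 3, 5, 4
Rank v: 3, 2, 1, 5, 4
d = rank(u) − rank(v): -2, 0, 2, 0, 0; Σd² = 8
ρ = 1 − 6Σd² / [n(n²−1)] = 1 − 6×8 / (5×24) = 1 − 48/120 ≈ 0.600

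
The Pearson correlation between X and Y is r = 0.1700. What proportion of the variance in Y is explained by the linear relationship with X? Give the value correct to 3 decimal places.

r² = (0.1700)² = 0.029

0.029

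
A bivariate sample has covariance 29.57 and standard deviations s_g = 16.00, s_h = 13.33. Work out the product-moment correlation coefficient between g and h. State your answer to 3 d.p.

r = Cov(g,h) / (s_g · s_h) = 29.57 / (16.00 × 13.33)
  = 29.57 / 213.2800 ≈ 0.139

0.139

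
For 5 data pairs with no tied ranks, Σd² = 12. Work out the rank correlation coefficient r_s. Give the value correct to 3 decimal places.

ρ = 1 − 6Σd² / [n(n²−1)] = 1 − 6×12 / (5×24)
  = 1 − 72/120 = 1 − 0.6000 ≈ 0.400

0.400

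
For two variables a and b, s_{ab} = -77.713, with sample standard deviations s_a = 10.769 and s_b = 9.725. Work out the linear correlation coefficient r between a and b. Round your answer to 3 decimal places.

r = Cov(a,b) / (s_a · s_b) = -77.713 / (10.769 × 9.725)
  = -77.713 / 104.7285 ≈ -0.742

-0.742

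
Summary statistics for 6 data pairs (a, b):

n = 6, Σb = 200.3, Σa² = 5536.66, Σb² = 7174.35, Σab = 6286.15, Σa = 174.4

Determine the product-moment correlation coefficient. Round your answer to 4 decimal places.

r = (nΣab − ΣaΣb) / √[(nΣa² − (Σa)²)(nΣb² − (Σb)²)]
Numerator: 6×6286.15 − 174.4×200.3 = 2784.58
Denominator: √[(33219.96 − 30415.36)(43046.1 − 40120.09)] = √[2804.6 × 2926.01] = 2864.6619
r = 2784.58 / 2864.6619 ≈ 0.9720

0.9720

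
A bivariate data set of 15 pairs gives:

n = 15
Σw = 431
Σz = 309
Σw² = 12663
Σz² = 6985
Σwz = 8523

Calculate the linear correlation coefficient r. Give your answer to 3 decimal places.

-0.855

r = (nΣwz − ΣwΣz) / √[(nΣw² − (Σw)²)(nΣz² − (Σz)²)]
Numerator: 15×8523 − 431×309 = -5334
Denominator: √[(189945 − 185761)(104775 − 95481)] = √[4184 × 9294] = 6235.8717
r = -5334 / 6235.8717 ≈ -0.855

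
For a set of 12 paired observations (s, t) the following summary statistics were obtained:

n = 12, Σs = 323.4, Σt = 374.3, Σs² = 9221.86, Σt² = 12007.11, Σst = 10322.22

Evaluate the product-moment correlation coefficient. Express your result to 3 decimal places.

0.573

r = (nΣst − ΣsΣt) / √[(nΣs² − (Σs)²)(nΣt² − (Σt)²)]
Numerator: 12×10322.22 − 323.4×374.3 = 2818.02
Denominator: √[(110662.32 − 104587.56)(144085.32 − 140100.49)] = √[6074.76 × 3984.83] = 4920.0494
r = 2818.02 / 4920.0494 ≈ 0.573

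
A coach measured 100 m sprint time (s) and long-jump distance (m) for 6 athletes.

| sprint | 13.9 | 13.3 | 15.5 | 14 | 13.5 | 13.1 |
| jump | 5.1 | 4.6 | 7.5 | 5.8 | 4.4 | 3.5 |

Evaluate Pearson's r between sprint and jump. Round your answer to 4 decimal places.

0.9686

n = 6, Σx = 83.3, Σy = 30.9, Σx² = 1160.21, Σy² = 168.67, Σxy = 434.77
nΣxy − ΣxΣy = 2608.62 − 2573.97 = 34.65
nΣx² − (Σx)² = 6961.26 − 6938.89 = 22.37; nΣy² − (Σy)² = 1012.02 − 954.81 = 57.21
r = 34.65 / √(22.37 × 57.21) = 34.65 / 35.7741 ≈ 0.9686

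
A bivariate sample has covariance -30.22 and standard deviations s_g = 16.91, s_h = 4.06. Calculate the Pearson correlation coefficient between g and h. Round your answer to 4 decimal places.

-0.4402

r = Cov(g,h) / (s_g · s_h) = -30.22 / (16.91 × 4.06)
  = -30.22 / 68.6546 ≈ -0.4402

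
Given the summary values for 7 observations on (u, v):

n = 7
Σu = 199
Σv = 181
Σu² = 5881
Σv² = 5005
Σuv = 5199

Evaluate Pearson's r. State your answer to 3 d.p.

0.198

r = (nΣuv − ΣuΣv) / √[(nΣu² − (Σu)²)(nΣv² − (Σv)²)]
Numerator: 7×5199 − 199×181 = 374
Denominator: √[(41167 − 39601)(35035 − 32761)] = √[1566 × 2274] = 1887.0835
r = 374 / 1887.0835 ≈ 0.198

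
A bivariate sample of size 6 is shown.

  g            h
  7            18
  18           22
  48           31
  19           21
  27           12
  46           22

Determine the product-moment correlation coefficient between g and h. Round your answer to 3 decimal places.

0.551

n = 6, Σg = 165, Σh = 126, Σg² = 5883, Σh² = 2838, Σgh = 3745
nΣgh − ΣgΣh = 22470 − 20790 = 1680
nΣg² − (Σg)² = 35298 − 27225 = 8073; nΣh² − (Σh)² = 17028 − 15876 = 1152
r = 1680 / √(8073 × 1152) = 1680 / 3049.6059 ≈ 0.551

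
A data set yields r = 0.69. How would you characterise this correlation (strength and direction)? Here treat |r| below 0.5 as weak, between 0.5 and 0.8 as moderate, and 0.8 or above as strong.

moderate positive

r = 0.69 > 0 so the relationship is positive.
|r| = 0.69, which falls in the moderate range.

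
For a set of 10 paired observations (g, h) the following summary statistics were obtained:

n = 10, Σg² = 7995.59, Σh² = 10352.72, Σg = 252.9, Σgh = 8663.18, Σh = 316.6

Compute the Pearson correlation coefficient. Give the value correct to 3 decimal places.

0.905

r = (nΣgh − ΣgΣh) / √[(nΣg² − (Σg)²)(nΣh² − (Σh)²)]
Numerator: 10×8663.18 − 252.9×316.6 = 6563.66
Denominator: √[(79955.9 − 63958.41)(103527.2 − 100235.56)] = √[15997.49 × 3291.64] = 7256.5817
r = 6563.66 / 7256.5817 ≈ 0.905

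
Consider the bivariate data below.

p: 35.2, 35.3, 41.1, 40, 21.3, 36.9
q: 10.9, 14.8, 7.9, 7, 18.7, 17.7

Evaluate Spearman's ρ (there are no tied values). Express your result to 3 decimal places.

-0.714

Rank p: 2, 3, 6, 5, 1, 4
Rank q: 3, 4, 2, 1, 6, 5
d = rank(p) − rank(q): -1, -1, 4, 4, -5, -1; Σd² = 60
ρ = 1 − 6Σd² / [n(n²−1)] = 1 − 6×60 / (6×35) = 1 − 360/210 ≈ -0.714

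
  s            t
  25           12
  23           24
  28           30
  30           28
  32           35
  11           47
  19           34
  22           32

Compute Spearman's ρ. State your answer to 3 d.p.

-0.310

Rank s: 5, 4, 6, 7, 8, 1, 2, 3
Rank t: 1, 2, 4, 3, 7, 8, 6, 5
d = rank(s) − rank(t): 4, 2, 2, 4, 1, -7, -4, -2; Σd² = 110
ρ = 1 − 6Σd² / [n(n²−1)] = 1 − 6×110 / (8×63) = 1 − 660/504 ≈ -0.310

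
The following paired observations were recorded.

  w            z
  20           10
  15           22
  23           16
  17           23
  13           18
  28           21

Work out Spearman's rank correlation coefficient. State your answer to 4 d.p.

Rank w: 4, 2, 5, 3, 1, 6
Rank z: 1, 5, 2, 6, 3, 4
d = rank(w) − rank(z): 3, -3, 3, -3, -2, 2; Σd² = 44
ρ = 1 − 6Σd² / [n(n²−1)] = 1 − 6×44 / (6×35) = 1 − 264/210 ≈ -0.2571

-0.2571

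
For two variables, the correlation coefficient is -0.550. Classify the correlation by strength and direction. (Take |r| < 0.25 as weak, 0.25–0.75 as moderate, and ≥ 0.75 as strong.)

r = -0.550 < 0 so the relationship is negative.
|r| = 0.550, which falls in the moderate range.

moderate negative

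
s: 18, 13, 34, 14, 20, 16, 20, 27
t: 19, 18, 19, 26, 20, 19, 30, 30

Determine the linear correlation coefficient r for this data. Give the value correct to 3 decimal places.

0.136

n = 8, Σs = 162, Σt = 181, Σs² = 3630, Σt² = 4283, Σst = 3700
nΣst − ΣsΣt = 29600 − 29322 = 278
nΣs² − (Σs)² = 29040 − 26244 = 2796; nΣt² − (Σt)² = 34264 − 32761 = 1503
r = 278 / √(2796 × 1503) = 278 / 2049.9727 ≈ 0.136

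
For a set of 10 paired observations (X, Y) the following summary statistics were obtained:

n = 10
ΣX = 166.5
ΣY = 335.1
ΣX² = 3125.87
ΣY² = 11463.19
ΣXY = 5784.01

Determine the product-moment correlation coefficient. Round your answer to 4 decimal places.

0.7112

r = (nΣXY − ΣXΣY) / √[(nΣX² − (ΣX)²)(nΣY² − (ΣY)²)]
Numerator: 10×5784.01 − 166.5×335.1 = 2045.95
Denominator: √[(31258.7 − 27722.25)(114631.9 − 112292.01)] = √[3536.45 × 2339.89] = 2876.6133
r = 2045.95 / 2876.6133 ≈ 0.7112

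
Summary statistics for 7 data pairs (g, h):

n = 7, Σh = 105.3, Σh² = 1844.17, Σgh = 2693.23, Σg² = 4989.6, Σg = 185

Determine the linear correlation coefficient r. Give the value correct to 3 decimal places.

-0.555

r = (nΣgh − ΣgΣh) / √[(nΣg² − (Σg)²)(nΣh² − (Σh)²)]
Numerator: 7×2693.23 − 185×105.3 = -627.89
Denominator: √[(34927.2 − 34225)(12909.19 − 11088.09)] = √[702.2 × 1821.1] = 1130.8300
r = -627.89 / 1130.8300 ≈ -0.555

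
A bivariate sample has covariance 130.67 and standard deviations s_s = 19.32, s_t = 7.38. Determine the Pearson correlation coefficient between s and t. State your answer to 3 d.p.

r = Cov(s,t) / (s_s · s_t) = 130.67 / (19.32 × 7.38)
  = 130.67 / 142.5816 ≈ 0.916

0.916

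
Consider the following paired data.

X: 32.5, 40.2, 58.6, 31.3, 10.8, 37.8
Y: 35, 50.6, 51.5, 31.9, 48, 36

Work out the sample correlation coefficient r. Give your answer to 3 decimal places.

n = 6, ΣX = 211.2, ΣY = 253, ΣX² = 8631.42, ΣY² = 11055.22, ΣXY = 9067.19
nΣXY − ΣXΣY = 54403.14 − 53433.6 = 969.54
nΣX² − (ΣX)² = 51788.52 − 44605.44 = 7183.08; nΣY² − (ΣY)² = 66331.32 − 64009 = 2322.32
r = 969.54 / √(7183.08 × 2322.32) = 969.54 / 4084.2882 ≈ 0.237

0.237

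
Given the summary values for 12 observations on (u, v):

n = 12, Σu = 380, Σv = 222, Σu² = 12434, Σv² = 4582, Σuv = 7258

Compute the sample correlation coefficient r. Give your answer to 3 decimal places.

0.523

r = (nΣuv − ΣuΣv) / √[(nΣu² − (Σu)²)(nΣv² − (Σv)²)]
Numerator: 12×7258 − 380×222 = 2736
Denominator: √[(149208 − 144400)(54984 − 49284)] = √[4808 × 5700] = 5235.0358
r = 2736 / 5235.0358 ≈ 0.523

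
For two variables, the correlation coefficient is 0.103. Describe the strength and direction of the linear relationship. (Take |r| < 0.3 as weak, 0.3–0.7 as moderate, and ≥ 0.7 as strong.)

weak positive

r = 0.103 > 0 so the relationship is positive.
|r| = 0.103, which falls in the weak range.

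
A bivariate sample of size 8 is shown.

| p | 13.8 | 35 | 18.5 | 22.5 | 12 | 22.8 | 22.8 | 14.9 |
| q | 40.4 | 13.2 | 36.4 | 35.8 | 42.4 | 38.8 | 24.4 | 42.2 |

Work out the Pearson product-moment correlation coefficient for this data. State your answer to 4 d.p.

-0.8998

n = 8, Σp = 162.3, Σq = 273.6, Σp² = 3669.63, Σq² = 10092.4, Σpq = 5076.96
nΣpq − ΣpΣq = 40615.68 − 44405.28 = -3789.6
nΣp² − (Σp)² = 29357.04 − 26341.29 = 3015.75; nΣq² − (Σq)² = 80739.2 − 74856.96 = 5882.24
r = -3789.6 / √(3015.75 × 5882.24) = -3789.6 / 4211.8126 ≈ -0.8998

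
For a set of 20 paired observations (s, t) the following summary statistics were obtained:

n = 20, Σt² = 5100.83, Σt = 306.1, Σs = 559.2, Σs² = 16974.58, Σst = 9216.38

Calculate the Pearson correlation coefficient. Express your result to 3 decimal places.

r = (nΣst − ΣsΣt) / √[(nΣs² − (Σs)²)(nΣt² − (Σt)²)]
Numerator: 20×9216.38 − 559.2×306.1 = 13156.48
Denominator: √[(339491.6 − 312704.64)(102016.6 − 93697.21)] = √[26786.96 × 8319.39] = 14928.2004
r = 13156.48 / 14928.2004 ≈ 0.881

0.881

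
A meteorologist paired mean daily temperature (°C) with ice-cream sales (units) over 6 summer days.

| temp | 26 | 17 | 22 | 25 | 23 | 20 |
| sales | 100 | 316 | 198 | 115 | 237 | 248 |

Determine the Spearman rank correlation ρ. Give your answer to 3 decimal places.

Rank temp: 6, 1, 3, 5, 4, 2
Rank sales: 1, 6, 3, 2, 4, 5
d = rank(temp) − rank(sales): 5, -5, 0, 3, 0, -3; Σd² = 68
ρ = 1 − 6Σd² / [n(n²−1)] = 1 − 6×68 / (6×35) = 1 − 408/210 ≈ -0.943

-0.943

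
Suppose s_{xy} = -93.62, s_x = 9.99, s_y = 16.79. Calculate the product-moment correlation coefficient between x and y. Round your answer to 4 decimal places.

-0.5582

r = Cov(x,y) / (s_x · s_y) = -93.62 / (9.99 × 16.79)
  = -93.62 / 167.7321 ≈ -0.5582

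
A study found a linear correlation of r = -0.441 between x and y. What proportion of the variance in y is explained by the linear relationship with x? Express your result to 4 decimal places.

r² = (-0.441)² = 0.1945

0.1945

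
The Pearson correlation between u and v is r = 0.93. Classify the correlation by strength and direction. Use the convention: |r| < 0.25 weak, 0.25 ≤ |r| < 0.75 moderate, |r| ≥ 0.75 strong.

strong positive

r = 0.93 > 0 so the relationship is positive.
|r| = 0.93, which falls in the strong range.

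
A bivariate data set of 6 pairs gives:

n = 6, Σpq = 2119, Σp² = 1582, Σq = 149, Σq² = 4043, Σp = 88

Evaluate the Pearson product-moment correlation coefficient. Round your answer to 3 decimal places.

-0.210

r = (nΣpq − ΣpΣq) / √[(nΣp² − (Σp)²)(nΣq² − (Σq)²)]
Numerator: 6×2119 − 88×149 = -398
Denominator: √[(9492 − 7744)(24258 − 22201)] = √[1748 × 2057] = 1896.2162
r = -398 / 1896.2162 ≈ -0.210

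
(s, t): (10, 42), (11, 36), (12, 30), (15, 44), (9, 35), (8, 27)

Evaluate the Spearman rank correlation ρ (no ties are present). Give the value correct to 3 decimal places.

0.600

Rank s: 3, 4, 5, 6, 2, 1
Rank t: 5, 4, 2, 6, 3, 1
d = rank(s) − rank(t): -2, 0, 3, 0, -1, 0; Σd² = 14
ρ = 1 − 6Σd² / [n(n²−1)] = 1 − 6×14 / (6×35) = 1 − 84/210 ≈ 0.600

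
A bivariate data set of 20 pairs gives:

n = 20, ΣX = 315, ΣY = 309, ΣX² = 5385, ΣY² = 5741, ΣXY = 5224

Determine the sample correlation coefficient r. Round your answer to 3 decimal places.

r = (nΣXY − ΣXΣY) / √[(nΣX² − (ΣX)²)(nΣY² − (ΣY)²)]
Numerator: 20×5224 − 315×309 = 7145
Denominator: √[(107700 − 99225)(114820 − 95481)] = √[8475 × 19339] = 12802.2664
r = 7145 / 12802.2664 ≈ 0.558

0.558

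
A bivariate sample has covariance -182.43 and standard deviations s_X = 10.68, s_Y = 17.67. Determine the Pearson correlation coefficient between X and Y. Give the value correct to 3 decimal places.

r = Cov(X,Y) / (s_X · s_Y) = -182.43 / (10.68 × 17.67)
  = -182.43 / 188.7156 ≈ -0.967

-0.967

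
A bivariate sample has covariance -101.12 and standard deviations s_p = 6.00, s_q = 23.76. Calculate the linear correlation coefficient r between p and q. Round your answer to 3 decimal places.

-0.709

r = Cov(p,q) / (s_p · s_q) = -101.12 / (6.00 × 23.76)
  = -101.12 / 142.5600 ≈ -0.709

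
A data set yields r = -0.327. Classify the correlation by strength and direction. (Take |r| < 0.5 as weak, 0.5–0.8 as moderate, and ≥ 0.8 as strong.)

weak negative

r = -0.327 < 0 so the relationship is negative.
|r| = 0.327, which falls in the weak range.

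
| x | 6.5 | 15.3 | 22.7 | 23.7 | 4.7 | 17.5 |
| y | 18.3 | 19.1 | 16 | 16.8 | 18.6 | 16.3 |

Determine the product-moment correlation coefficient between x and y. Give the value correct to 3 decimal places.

n = 6, Σx = 90.4, Σy = 105.1, Σx² = 1681.66, Σy² = 1849.59, Σxy = 1545.21
nΣxy − ΣxΣy = 9271.26 − 9501.04 = -229.78
nΣx² − (Σx)² = 10089.96 − 8172.16 = 1917.8; nΣy² − (Σy)² = 11097.54 − 11046.01 = 51.53
r = -229.78 / √(1917.8 × 51.53) = -229.78 / 314.3632 ≈ -0.731

-0.731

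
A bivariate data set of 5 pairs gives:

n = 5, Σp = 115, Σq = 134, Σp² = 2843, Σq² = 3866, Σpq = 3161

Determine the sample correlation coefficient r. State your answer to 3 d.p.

0.339

r = (nΣpq − ΣpΣq) / √[(nΣp² − (Σp)²)(nΣq² − (Σq)²)]
Numerator: 5×3161 − 115×134 = 395
Denominator: √[(14215 − 13225)(19330 − 17956)] = √[990 × 1374] = 1166.3018
r = 395 / 1166.3018 ≈ 0.339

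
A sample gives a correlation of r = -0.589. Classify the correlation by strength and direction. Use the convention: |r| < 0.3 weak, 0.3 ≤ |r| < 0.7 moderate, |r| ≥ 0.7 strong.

r = -0.589 < 0 so the relationship is negative.
|r| = 0.589, which falls in the moderate range.

moderate negative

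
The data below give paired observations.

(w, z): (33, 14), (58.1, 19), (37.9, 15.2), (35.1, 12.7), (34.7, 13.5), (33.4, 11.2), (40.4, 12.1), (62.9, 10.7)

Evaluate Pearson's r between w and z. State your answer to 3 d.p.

0.211

n = 8, Σw = 335.5, Σz = 108.4, Σw² = 15041.25, Σz² = 1517.92, Σwz = 4592.15
nΣwz − ΣwΣz = 36737.2 − 36368.2 = 369
nΣw² − (Σw)² = 120330 − 112560.25 = 7769.75; nΣz² − (Σz)² = 12143.36 − 11750.56 = 392.8
r = 369 / √(7769.75 × 392.8) = 369 / 1746.9853 ≈ 0.211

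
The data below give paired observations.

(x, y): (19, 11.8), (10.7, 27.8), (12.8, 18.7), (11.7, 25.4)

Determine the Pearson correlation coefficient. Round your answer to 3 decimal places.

-0.942

n = 4, Σx = 54.2, Σy = 83.7, Σx² = 776.22, Σy² = 1906.93, Σxy = 1058.2
nΣxy − ΣxΣy = 4232.8 − 4536.54 = -303.74
nΣx² − (Σx)² = 3104.88 − 2937.64 = 167.24; nΣy² − (Σy)² = 7627.72 − 7005.69 = 622.03
r = -303.74 / √(167.24 × 622.03) = -303.74 / 322.5342 ≈ -0.942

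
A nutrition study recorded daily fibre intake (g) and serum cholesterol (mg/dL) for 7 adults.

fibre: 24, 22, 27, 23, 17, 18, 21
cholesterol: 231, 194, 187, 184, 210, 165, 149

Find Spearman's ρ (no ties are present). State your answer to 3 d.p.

Rank fibre: 6, 4, 7, 5, 1, 2, 3
Rank cholesterol: 7, 5, 4, 3, 6, 2, 1
d = rank(fibre) − rank(cholesterol): -1, -1, 3, 2, -5, 0, 2; Σd² = 44
ρ = 1 − 6Σd² / [n(n²−1)] = 1 − 6×44 / (7×48) = 1 − 264/336 ≈ 0.214

0.214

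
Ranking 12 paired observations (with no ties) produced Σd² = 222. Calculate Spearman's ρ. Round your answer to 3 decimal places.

0.224

ρ = 1 − 6Σd² / [n(n²−1)] = 1 − 6×222 / (12×143)
  = 1 − 1332/1716 = 1 − 0.7762 ≈ 0.224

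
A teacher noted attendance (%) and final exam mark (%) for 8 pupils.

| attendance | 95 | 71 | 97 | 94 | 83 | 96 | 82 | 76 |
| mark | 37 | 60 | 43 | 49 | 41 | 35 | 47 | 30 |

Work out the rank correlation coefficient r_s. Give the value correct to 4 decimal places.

Rank attendance: 6, 1, 8, 5, 4, 7, 3, 2
Rank mark: 3, 8, 5, 7, 4, 2, 6, 1
d = rank(attendance) − rank(mark): 3, -7, 3, -2, 0, 5, -3, 1; Σd² = 106
ρ = 1 − 6Σd² / [n(n²−1)] = 1 − 6×106 / (8×63) = 1 − 636/504 ≈ -0.2619

-0.2619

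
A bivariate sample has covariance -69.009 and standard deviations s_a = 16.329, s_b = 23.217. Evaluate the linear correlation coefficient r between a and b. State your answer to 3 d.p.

r = Cov(a,b) / (s_a · s_b) = -69.009 / (16.329 × 23.217)
  = -69.009 / 379.1104 ≈ -0.182

-0.182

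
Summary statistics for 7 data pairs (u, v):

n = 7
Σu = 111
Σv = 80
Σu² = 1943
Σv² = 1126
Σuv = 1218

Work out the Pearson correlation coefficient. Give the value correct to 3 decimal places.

r = (nΣuv − ΣuΣv) / √[(nΣu² − (Σu)²)(nΣv² − (Σv)²)]
Numerator: 7×1218 − 111×80 = -354
Denominator: √[(13601 − 12321)(7882 − 6400)] = √[1280 × 1482] = 1377.3017
r = -354 / 1377.3017 ≈ -0.257

-0.257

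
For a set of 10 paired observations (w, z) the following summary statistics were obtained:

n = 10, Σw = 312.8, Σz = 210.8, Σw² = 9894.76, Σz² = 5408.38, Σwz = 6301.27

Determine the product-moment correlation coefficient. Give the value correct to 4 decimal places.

r = (nΣwz − ΣwΣz) / √[(nΣw² − (Σw)²)(nΣz² − (Σz)²)]
Numerator: 10×6301.27 − 312.8×210.8 = -2925.54
Denominator: √[(98947.6 − 97843.84)(54083.8 − 44436.64)] = √[1103.76 × 9647.16] = 3263.1502
r = -2925.54 / 3263.1502 ≈ -0.8965

-0.8965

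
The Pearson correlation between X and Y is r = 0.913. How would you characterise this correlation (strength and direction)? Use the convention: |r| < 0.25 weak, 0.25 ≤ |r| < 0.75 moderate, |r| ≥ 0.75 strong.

r = 0.913 > 0 so the relationship is positive.
|r| = 0.913, which falls in the strong range.

strong positive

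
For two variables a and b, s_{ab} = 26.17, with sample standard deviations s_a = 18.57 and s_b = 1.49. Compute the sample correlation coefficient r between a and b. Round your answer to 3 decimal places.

r = Cov(a,b) / (s_a · s_b) = 26.17 / (18.57 × 1.49)
  = 26.17 / 27.6693 ≈ 0.946

0.946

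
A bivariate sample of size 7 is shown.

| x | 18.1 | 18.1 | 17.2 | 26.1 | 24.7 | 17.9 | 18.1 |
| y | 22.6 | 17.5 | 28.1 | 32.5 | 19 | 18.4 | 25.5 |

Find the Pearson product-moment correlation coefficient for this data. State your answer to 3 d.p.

0.328

n = 7, Σx = 140.2, Σy = 163.6, Σx² = 2890.38, Σy² = 4012.68, Σxy = 3317.59
nΣxy − ΣxΣy = 23223.13 − 22936.72 = 286.41
nΣx² − (Σx)² = 20232.66 − 19656.04 = 576.62; nΣy² − (Σy)² = 28088.76 − 26764.96 = 1323.8
r = 286.41 / √(576.62 × 1323.8) = 286.41 / 873.6873 ≈ 0.328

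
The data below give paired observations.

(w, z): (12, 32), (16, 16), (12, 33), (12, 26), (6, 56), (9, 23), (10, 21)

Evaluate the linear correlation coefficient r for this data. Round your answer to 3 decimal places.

-0.720

n = 7, Σw = 77, Σz = 207, Σw² = 905, Σz² = 7151, Σwz = 2101
nΣwz − ΣwΣz = 14707 − 15939 = -1232
nΣw² − (Σw)² = 6335 − 5929 = 406; nΣz² − (Σz)² = 50057 − 42849 = 7208
r = -1232 / √(406 × 7208) = -1232 / 1710.6864 ≈ -0.720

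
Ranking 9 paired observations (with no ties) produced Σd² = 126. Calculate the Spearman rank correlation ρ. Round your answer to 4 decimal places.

ρ = 1 − 6Σd² / [n(n²−1)] = 1 − 6×126 / (9×80)
  = 1 − 756/720 = 1 − 1.05000 ≈ -0.0500

-0.0500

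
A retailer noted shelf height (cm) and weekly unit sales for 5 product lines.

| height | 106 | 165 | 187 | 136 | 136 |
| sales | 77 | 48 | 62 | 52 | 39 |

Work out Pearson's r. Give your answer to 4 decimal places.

n = 5, Σx = 730, Σy = 278, Σx² = 110422, Σy² = 16302, Σxy = 40052
nΣxy − ΣxΣy = 200260 − 202940 = -2680
nΣx² − (Σx)² = 552110 − 532900 = 19210; nΣy² − (Σy)² = 81510 − 77284 = 4226
r = -2680 / √(19210 × 4226) = -2680 / 9010.0755 ≈ -0.2974

-0.2974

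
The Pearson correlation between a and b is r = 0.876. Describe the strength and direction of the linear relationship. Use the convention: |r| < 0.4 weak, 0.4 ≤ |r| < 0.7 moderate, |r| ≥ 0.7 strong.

r = 0.876 > 0 so the relationship is positive.
|r| = 0.876, which falls in the strong range.

strong positive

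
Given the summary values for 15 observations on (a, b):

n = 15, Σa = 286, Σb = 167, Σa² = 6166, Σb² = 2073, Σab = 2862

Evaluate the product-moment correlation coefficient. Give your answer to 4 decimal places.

r = (nΣab − ΣaΣb) / √[(nΣa² − (Σa)²)(nΣb² − (Σb)²)]
Numerator: 15×2862 − 286×167 = -4832
Denominator: √[(92490 − 81796)(31095 − 27889)] = √[10694 × 3206] = 5855.3364
r = -4832 / 5855.3364 ≈ -0.8252

-0.8252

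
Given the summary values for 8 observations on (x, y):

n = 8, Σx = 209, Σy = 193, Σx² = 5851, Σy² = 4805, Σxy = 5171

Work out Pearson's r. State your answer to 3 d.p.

r = (nΣxy − ΣxΣy) / √[(nΣx² − (Σx)²)(nΣy² − (Σy)²)]
Numerator: 8×5171 − 209×193 = 1031
Denominator: √[(46808 − 43681)(38440 − 37249)] = √[3127 × 1191] = 1929.8334
r = 1031 / 1929.8334 ≈ 0.534

0.534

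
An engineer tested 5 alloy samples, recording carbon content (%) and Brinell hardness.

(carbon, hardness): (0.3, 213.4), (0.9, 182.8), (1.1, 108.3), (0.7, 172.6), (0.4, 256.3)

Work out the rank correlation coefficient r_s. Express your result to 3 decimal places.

Rank carbon: 1, 4, 5, 3, 2
Rank hardness: 4, 3, 1, 2, 5
d = rank(carbon) − rank(hardness): -3, 1, 4, 1, -3; Σd² = 36
ρ = 1 − 6Σd² / [n(n²−1)] = 1 − 6×36 / (5×24) = 1 − 216/120 ≈ -0.800

-0.800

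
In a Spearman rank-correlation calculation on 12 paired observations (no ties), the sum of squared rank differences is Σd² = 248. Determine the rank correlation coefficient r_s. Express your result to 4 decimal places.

ρ = 1 − 6Σd² / [n(n²−1)] = 1 − 6×248 / (12×143)
  = 1 − 1488/1716 = 1 − 0.86713 ≈ 0.1329

0.1329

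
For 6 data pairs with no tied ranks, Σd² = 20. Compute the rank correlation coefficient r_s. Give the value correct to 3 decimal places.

0.429

ρ = 1 − 6Σd² / [n(n²−1)] = 1 − 6×20 / (6×35)
  = 1 − 120/210 = 1 − 0.5714 ≈ 0.429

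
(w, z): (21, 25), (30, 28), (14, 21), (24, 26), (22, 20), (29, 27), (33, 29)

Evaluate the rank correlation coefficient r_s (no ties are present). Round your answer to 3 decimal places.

0.893

Rank w: 2, 6, 1, 4, 3, 5, 7
Rank z: 3, 6, 2, 4, 1, 5, 7
d = rank(w) − rank(z): -1, 0, -1, 0, 2, 0, 0; Σd² = 6
ρ = 1 − 6Σd² / [n(n²−1)] = 1 − 6×6 / (7×48) = 1 − 36/336 ≈ 0.893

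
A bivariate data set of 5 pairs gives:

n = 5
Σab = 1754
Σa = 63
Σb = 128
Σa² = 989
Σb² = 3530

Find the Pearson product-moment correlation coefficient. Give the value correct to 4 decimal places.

0.6351

r = (nΣab − ΣaΣb) / √[(nΣa² − (Σa)²)(nΣb² − (Σb)²)]
Numerator: 5×1754 − 63×128 = 706
Denominator: √[(4945 − 3969)(17650 − 16384)] = √[976 × 1266] = 1111.5827
r = 706 / 1111.5827 ≈ 0.6351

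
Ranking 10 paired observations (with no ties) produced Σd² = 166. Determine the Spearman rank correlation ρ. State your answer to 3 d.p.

-0.006

ρ = 1 − 6Σd² / [n(n²−1)] = 1 − 6×166 / (10×99)
  = 1 − 996/990 = 1 − 1.0061 ≈ -0.006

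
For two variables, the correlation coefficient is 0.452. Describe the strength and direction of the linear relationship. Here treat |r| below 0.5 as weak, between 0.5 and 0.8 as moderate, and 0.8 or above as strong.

weak positive

r = 0.452 > 0 so the relationship is positive.
|r| = 0.452, which falls in the weak range.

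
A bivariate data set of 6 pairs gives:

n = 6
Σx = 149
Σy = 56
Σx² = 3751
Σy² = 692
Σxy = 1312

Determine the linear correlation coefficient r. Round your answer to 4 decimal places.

-0.8479

r = (nΣxy − ΣxΣy) / √[(nΣx² − (Σx)²)(nΣy² − (Σy)²)]
Numerator: 6×1312 − 149×56 = -472
Denominator: √[(22506 − 22201)(4152 − 3136)] = √[305 × 1016] = 556.6687
r = -472 / 556.6687 ≈ -0.8479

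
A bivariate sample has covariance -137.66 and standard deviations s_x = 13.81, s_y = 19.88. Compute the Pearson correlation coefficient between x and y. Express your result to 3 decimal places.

-0.501

r = Cov(x,y) / (s_x · s_y) = -137.66 / (13.81 × 19.88)
  = -137.66 / 274.5428 ≈ -0.501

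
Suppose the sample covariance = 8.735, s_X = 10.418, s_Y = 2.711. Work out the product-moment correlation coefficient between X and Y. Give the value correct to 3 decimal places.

r = Cov(X,Y) / (s_X · s_Y) = 8.735 / (10.418 × 2.711)
  = 8.735 / 28.2432 ≈ 0.309

0.309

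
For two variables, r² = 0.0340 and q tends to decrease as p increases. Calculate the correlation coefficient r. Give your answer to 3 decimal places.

|r| = √0.0340 = 0.184
The association is negative, so r = −0.184.

-0.184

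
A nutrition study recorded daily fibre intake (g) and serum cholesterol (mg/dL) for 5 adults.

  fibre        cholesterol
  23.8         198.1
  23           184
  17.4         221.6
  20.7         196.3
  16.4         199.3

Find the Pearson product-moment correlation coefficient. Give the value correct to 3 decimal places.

n = 5, Σx = 101.3, Σy = 999.3, Σx² = 2095.65, Σy² = 200460.35, Σxy = 20134.55
nΣxy − ΣxΣy = 100672.75 − 101229.09 = -556.34
nΣx² − (Σx)² = 10478.25 − 10261.69 = 216.56; nΣy² − (Σy)² = 1002301.75 − 998600.49 = 3701.26
r = -556.34 / √(216.56 × 3701.26) = -556.34 / 895.2904 ≈ -0.621

-0.621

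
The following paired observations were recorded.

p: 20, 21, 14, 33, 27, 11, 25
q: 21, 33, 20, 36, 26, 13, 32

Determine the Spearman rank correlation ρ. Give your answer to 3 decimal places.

0.857

Rank p: 3, 4, 2, 7, 6, 1, 5
Rank q: 3, 6, 2, 7, 4, 1, 5
d = rank(p) − rank(q): 0, -2, 0, 0, 2, 0, 0; Σd² = 8
ρ = 1 − 6Σd² / [n(n²−1)] = 1 − 6×8 / (7×48) = 1 − 48/336 ≈ 0.857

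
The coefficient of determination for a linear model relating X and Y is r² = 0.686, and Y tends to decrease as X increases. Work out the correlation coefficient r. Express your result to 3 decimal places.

|r| = √0.686 = 0.828
The association is negative, so r = −0.828.

-0.828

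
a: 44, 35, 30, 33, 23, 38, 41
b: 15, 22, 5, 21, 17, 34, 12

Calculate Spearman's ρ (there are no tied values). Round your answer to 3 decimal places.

Rank a: 7, 4, 2, 3, 1, 5, 6
Rank b: 3, 6, 1, 5, 4, 7, 2
d = rank(a) − rank(b): 4, -2, 1, -2, -3, -2, 4; Σd² = 54
ρ = 1 − 6Σd² / [n(n²−1)] = 1 − 6×54 / (7×48) = 1 − 324/336 ≈ 0.036

0.036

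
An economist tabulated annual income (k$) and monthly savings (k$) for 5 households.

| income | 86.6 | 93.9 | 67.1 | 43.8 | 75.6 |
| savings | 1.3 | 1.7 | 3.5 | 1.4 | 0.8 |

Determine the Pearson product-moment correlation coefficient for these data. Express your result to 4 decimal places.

n = 5, Σx = 367, Σy = 8.7, Σx² = 28452.98, Σy² = 19.43, Σxy = 628.86
nΣxy − ΣxΣy = 3144.3 − 3192.9 = -48.6
nΣx² − (Σx)² = 142264.9 − 134689 = 7575.9; nΣy² − (Σy)² = 97.15 − 75.69 = 21.46
r = -48.6 / √(7575.9 × 21.46) = -48.6 / 403.2106 ≈ -0.1205

-0.1205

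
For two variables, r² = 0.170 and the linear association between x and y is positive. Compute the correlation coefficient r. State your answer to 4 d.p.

0.4123

|r| = √0.170 = 0.4123
The association is positive, so r = 0.4123.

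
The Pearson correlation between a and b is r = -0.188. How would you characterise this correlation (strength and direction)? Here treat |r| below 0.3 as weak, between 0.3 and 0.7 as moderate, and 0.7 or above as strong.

weak negative

r = -0.188 < 0 so the relationship is negative.
|r| = 0.188, which falls in the weak range.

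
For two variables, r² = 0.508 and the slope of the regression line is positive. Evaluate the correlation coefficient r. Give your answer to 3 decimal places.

|r| = √0.508 = 0.713
The association is positive, so r = 0.713.

0.713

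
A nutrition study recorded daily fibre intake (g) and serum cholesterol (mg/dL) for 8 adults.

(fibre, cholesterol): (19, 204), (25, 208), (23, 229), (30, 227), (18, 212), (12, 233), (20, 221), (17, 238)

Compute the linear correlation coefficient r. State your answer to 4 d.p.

-0.2004

n = 8, Σx = 164, Σy = 1772, Σx² = 3572, Σy² = 393568, Σxy = 36231
nΣxy − ΣxΣy = 289848 − 290608 = -760
nΣx² − (Σx)² = 28576 − 26896 = 1680; nΣy² − (Σy)² = 3148544 − 3139984 = 8560
r = -760 / √(1680 × 8560) = -760 / 3792.2025 ≈ -0.2004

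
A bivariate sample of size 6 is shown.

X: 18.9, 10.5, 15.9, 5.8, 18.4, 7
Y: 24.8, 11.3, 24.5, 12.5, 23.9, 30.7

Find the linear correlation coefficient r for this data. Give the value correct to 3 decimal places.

0.343

n = 6, ΣX = 76.5, ΣY = 127.7, ΣX² = 1141.47, ΣY² = 3012.93, ΣXY = 1704.08
nΣXY − ΣXΣY = 10224.48 − 9769.05 = 455.43
nΣX² − (ΣX)² = 6848.82 − 5852.25 = 996.57; nΣY² − (ΣY)² = 18077.58 − 16307.29 = 1770.29
r = 455.43 / √(996.57 × 1770.29) = 455.43 / 1328.2386 ≈ 0.343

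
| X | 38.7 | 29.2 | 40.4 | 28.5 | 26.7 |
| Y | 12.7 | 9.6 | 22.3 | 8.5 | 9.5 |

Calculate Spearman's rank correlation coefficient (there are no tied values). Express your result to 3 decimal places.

Rank X: 4, 3, 5, 2, 1
Rank Y: 4, 3, 5, 1, 2
d = rank(X) − rank(Y): 0, 0, 0, 1, -1; Σd² = 2
ρ = 1 − 6Σd² / [n(n²−1)] = 1 − 6×2 / (5×24) = 1 − 12/120 ≈ 0.900

0.900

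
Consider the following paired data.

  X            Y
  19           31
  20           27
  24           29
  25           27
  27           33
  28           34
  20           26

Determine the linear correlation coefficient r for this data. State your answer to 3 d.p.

n = 7, ΣX = 163, ΣY = 207, ΣX² = 3875, ΣY² = 6181, ΣXY = 4863
nΣXY − ΣXΣY = 34041 − 33741 = 300
nΣX² − (ΣX)² = 27125 − 26569 = 556; nΣY² − (ΣY)² = 43267 − 42849 = 418
r = 300 / √(556 × 418) = 300 / 482.0871 ≈ 0.622

0.622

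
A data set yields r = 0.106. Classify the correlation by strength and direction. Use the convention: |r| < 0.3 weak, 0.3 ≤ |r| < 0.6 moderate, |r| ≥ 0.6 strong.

weak positive

r = 0.106 > 0 so the relationship is positive.
|r| = 0.106, which falls in the weak range.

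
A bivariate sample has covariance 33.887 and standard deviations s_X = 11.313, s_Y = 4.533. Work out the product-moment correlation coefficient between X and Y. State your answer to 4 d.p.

0.6608

r = Cov(X,Y) / (s_X · s_Y) = 33.887 / (11.313 × 4.533)
  = 33.887 / 51.2818 ≈ 0.6608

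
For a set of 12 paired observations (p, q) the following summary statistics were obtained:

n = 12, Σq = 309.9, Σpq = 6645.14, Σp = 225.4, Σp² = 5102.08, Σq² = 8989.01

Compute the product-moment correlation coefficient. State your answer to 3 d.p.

0.891

r = (nΣpq − ΣpΣq) / √[(nΣp² − (Σp)²)(nΣq² − (Σq)²)]
Numerator: 12×6645.14 − 225.4×309.9 = 9890.22
Denominator: √[(61224.96 − 50805.16)(107868.12 − 96038.01)] = √[10419.8 × 11830.11] = 11102.5844
r = 9890.22 / 11102.5844 ≈ 0.891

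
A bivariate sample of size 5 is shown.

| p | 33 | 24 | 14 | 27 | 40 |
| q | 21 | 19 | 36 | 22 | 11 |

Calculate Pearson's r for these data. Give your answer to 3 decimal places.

n = 5, Σp = 138, Σq = 109, Σp² = 4190, Σq² = 2703, Σpq = 2687
nΣpq − ΣpΣq = 13435 − 15042 = -1607
nΣp² − (Σp)² = 20950 − 19044 = 1906; nΣq² − (Σq)² = 13515 − 11881 = 1634
r = -1607 / √(1906 × 1634) = -1607 / 1764.7674 ≈ -0.911

-0.911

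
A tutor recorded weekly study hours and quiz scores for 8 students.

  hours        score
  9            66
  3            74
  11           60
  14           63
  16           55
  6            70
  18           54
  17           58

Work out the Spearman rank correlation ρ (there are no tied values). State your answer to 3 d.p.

-0.952

Rank hours: 3, 1, 4, 5, 6, 2, 8, 7
Rank score: 6, 8, 4, 5, 2, 7, 1, 3
d = rank(hours) − rank(score): -3, -7, 0, 0, 4, -5, 7, 4; Σd² = 164
ρ = 1 − 6Σd² / [n(n²−1)] = 1 − 6×164 / (8×63) = 1 − 984/504 ≈ -0.952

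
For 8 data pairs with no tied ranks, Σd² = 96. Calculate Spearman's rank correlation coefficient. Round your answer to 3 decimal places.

-0.143

ρ = 1 − 6Σd² / [n(n²−1)] = 1 − 6×96 / (8×63)
  = 1 − 576/504 = 1 − 1.1429 ≈ -0.143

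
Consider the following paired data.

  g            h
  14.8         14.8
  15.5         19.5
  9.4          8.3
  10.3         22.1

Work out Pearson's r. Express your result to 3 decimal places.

n = 4, Σg = 50, Σh = 64.7, Σg² = 653.74, Σh² = 1156.59, Σgh = 826.94
nΣgh − ΣgΣh = 3307.76 − 3235 = 72.76
nΣg² − (Σg)² = 2614.96 − 2500 = 114.96; nΣh² − (Σh)² = 4626.36 − 4186.09 = 440.27
r = 72.76 / √(114.96 × 440.27) = 72.76 / 224.9743 ≈ 0.323

0.323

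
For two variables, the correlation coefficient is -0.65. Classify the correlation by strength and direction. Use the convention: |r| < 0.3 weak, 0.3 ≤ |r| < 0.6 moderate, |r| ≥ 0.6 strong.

r = -0.65 < 0 so the relationship is negative.
|r| = 0.65, which falls in the strong range.

strong negative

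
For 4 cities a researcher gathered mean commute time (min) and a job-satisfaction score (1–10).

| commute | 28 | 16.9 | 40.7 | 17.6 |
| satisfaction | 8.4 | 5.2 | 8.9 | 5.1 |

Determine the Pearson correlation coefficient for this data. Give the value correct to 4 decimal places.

n = 4, Σx = 103.2, Σy = 27.6, Σx² = 3035.86, Σy² = 202.82, Σxy = 775.07
nΣxy − ΣxΣy = 3100.28 − 2848.32 = 251.96
nΣx² − (Σx)² = 12143.44 − 10650.24 = 1493.2; nΣy² − (Σy)² = 811.28 − 761.76 = 49.52
r = 251.96 / √(1493.2 × 49.52) = 251.96 / 271.9251 ≈ 0.9266

0.9266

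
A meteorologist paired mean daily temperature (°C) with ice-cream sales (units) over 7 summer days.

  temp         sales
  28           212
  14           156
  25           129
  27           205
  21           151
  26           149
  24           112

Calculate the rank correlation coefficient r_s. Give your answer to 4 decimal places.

Rank temp: 7, 1, 4, 6, 2, 5, 3
Rank sales: 7, 5, 2, 6, 4, 3, 1
d = rank(temp) − rank(sales): 0, -4, 2, 0, -2, 2, 2; Σd² = 32
ρ = 1 − 6Σd² / [n(n²−1)] = 1 − 6×32 / (7×48) = 1 − 192/336 ≈ 0.4286

0.4286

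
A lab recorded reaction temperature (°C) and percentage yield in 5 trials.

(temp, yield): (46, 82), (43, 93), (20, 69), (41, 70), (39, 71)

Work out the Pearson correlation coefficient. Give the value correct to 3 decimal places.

0.556

n = 5, Σx = 189, Σy = 385, Σx² = 7567, Σy² = 30075, Σxy = 14790
nΣxy − ΣxΣy = 73950 − 72765 = 1185
nΣx² − (Σx)² = 37835 − 35721 = 2114; nΣy² − (Σy)² = 150375 − 148225 = 2150
r = 1185 / √(2114 × 2150) = 1185 / 2131.9240 ≈ 0.556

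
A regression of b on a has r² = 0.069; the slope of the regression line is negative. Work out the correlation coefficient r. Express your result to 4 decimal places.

|r| = √0.069 = 0.2627
The association is negative, so r = −0.2627.

-0.2627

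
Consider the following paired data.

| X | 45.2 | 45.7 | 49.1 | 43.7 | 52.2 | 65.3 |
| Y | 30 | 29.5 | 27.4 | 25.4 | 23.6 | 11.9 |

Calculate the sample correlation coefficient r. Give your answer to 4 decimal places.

-0.9370

n = 6, ΣX = 301.2, ΣY = 147.8, ΣX² = 15440.96, ΣY² = 3864.74, ΣXY = 7168.46
nΣXY − ΣXΣY = 43010.76 − 44517.36 = -1506.6
nΣX² − (ΣX)² = 92645.76 − 90721.44 = 1924.32; nΣY² − (ΣY)² = 23188.44 − 21844.84 = 1343.6
r = -1506.6 / √(1924.32 × 1343.6) = -1506.6 / 1607.9541 ≈ -0.9370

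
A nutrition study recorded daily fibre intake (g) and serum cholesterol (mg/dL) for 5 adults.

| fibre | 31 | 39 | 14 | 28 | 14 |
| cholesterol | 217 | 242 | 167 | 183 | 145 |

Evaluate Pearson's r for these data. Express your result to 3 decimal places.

0.947

n = 5, Σx = 126, Σy = 954, Σx² = 3658, Σy² = 188056, Σxy = 25657
nΣxy − ΣxΣy = 128285 − 120204 = 8081
nΣx² − (Σx)² = 18290 − 15876 = 2414; nΣy² − (Σy)² = 940280 − 910116 = 30164
r = 8081 / √(2414 × 30164) = 8081 / 8533.2231 ≈ 0.947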